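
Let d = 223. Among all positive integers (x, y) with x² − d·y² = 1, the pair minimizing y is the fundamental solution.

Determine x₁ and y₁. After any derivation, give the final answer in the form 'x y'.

[14; 1,13,1,28] for √223; ℓ=4 ⇒ convergent index 3
step 0: (14, 1)  from 14·(1,0) + (0,1)
…
step 2: (209, 14)  from 13·(15,1) + (14,1)
step 3: (224, 15)  from 1·(209,14) + (15,1)
(x₁, y₁) = (224, 15);  224² − 223·15² = 1 ✓

224 15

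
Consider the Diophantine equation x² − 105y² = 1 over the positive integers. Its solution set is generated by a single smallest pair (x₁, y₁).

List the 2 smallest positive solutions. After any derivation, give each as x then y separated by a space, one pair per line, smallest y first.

√105 → a₀=10, period (4,20); ℓ=2 even so k=1
k=0  a_k=10  p_k/q_k = 10/1
k=1  a_k=4  p_k/q_k = 41/4
fundamental: x₁=41, y₁=4  (since 1681 − 105·16 = 1)
n=2: (41,4)∘(41,4) = (41·41+105·4·4, 41·4+4·41) = (3361,328)

41 4
3361 328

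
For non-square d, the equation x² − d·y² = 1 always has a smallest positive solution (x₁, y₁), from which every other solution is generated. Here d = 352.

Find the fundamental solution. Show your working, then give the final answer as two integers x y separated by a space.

[18; 1,3,5,9,5,3,1,36] for √352; ℓ=8 ⇒ convergent index 7
step 0: (18, 1)  from 18·(1,0) + (0,1)
…
step 2: (75, 4)  from 3·(19,1) + (18,1)
step 3: (394, 21)  from 5·(75,4) + (19,1)
step 4: (3621, 193)  from 9·(394,21) + (75,4)
step 5: (18499, 986)  from 5·(3621,193) + (394,21)
step 6: (59118, 3151)  from 3·(18499,986) + (3621,193)
step 7: (77617, 4137)  from 1·(59118,3151) + (18499,986)
→ (77617, 4137).  Check: 77617²=6024398689, 352·4137²=6024398688, difference 1.

77617 4137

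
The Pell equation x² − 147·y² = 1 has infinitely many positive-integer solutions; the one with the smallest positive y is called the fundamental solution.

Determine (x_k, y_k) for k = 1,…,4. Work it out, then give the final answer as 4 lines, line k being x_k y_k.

√147 → a₀=12, period (8,24); ℓ=2 even so k=1
step 0: (12, 1)  from 12·(1,0) + (0,1)
step 1: (97, 8)  from 8·(12,1) + (1,0)
fundamental: x₁=97, y₁=8  (since 9409 − 147·64 = 1)
(x_2, y_2) = (97·97 + 147·8·8, 97·8 + 8·97) = (18817, 1552)
(x_3, y_3) = (97·18817 + 147·8·1552, 97·1552 + 8·18817) = (3650401, 301080)
(x_4, y_4) = (97·3650401 + 147·8·301080, 97·301080 + 8·3650401) = (708158977, 58407968)

97 8
18817 1552
3650401 301080
708158977 58407968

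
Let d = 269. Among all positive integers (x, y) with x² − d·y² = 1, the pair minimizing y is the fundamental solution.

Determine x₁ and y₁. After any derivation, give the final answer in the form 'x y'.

13449 820

[16; 2,2,32] for √269; ℓ=3 ⇒ convergent index 5
a_0=16:  p_0=16·1+0=16,  q_0=16·0+1=1
a_1=2:  p_1=2·16+1=33,  q_1=2·1+0=2
…
a_3=32:  p_3=32·82+33=2657,  q_3=32·5+2=162
a_4=2:  p_4=2·2657+82=5396,  q_4=2·162+5=329
a_5=2:  p_5=2·5396+2657=13449,  q_5=2·329+162=820
fundamental: x₁=13449, y₁=820  (since 180875601 − 269·672400 = 1)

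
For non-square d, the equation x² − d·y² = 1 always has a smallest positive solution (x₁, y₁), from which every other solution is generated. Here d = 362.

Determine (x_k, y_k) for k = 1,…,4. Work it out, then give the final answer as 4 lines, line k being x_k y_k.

723 38
1045457 54948
1511730099 79454770
2185960677697 114891542472

√362 → a₀=19, period (38); ℓ=1 odd so k=1
a_0=19:  p_0=19·1+0=19,  q_0=19·0+1=1
a_1=38:  p_1=38·19+1=723,  q_1=38·1+0=38
→ (723, 38).  Check: 723²=522729, 362·38²=522728, difference 1.
(x_2, y_2) = (723·723 + 362·38·38, 723·38 + 38·723) = (1045457, 54948)
(x_3, y_3) = (723·1045457 + 362·38·54948, 723·54948 + 38·1045457) = (1511730099, 79454770)
(x_4, y_4) = (723·1511730099 + 362·38·79454770, 723·79454770 + 38·1511730099) = (2185960677697, 114891542472)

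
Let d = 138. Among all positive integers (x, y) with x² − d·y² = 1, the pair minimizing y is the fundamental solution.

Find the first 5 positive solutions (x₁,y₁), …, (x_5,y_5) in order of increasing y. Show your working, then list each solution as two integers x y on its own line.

[11; 1,2,1,22] for √138; ℓ=4 ⇒ convergent index 3
i=0: a=11 ⇒ p=11, q=1
…
i=2: a=2 ⇒ p=35, q=3
i=3: a=1 ⇒ p=47, q=4
(x₁, y₁) = (47, 4);  47² − 138·4² = 1 ✓
k=2:  x_2 = 47·47+138·4·4 = 4417,  y_2 = 47·4+4·47 = 376
k=3:  x_3 = 47·4417+138·4·376 = 415151,  y_3 = 47·376+4·4417 = 35340
k=4:  x_4 = 47·415151+138·4·35340 = 39019777,  y_4 = 47·35340+4·415151 = 3321584
k=5:  x_5 = 47·39019777+138·4·3321584 = 3667443887,  y_5 = 47·3321584+4·39019777 = 312193556

47 4
4417 376
415151 35340
39019777 3321584
3667443887 312193556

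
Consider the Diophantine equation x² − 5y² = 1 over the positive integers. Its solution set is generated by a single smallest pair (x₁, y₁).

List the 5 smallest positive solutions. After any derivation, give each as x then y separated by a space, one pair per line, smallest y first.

9 4
161 72
2889 1292
51841 23184
930249 416020

[2; 4] for √5; ℓ=1 ⇒ convergent index 1
k=0  a_k=2  p_k/q_k = 2/1
k=1  a_k=4  p_k/q_k = 9/4
(x₁, y₁) = (9, 4);  9² − 5·4² = 1 ✓
k=2:  x_2 = 9·9+5·4·4 = 161,  y_2 = 9·4+4·9 = 72
k=3:  x_3 = 9·161+5·4·72 = 2889,  y_3 = 9·72+4·161 = 1292
k=4:  x_4 = 9·2889+5·4·1292 = 51841,  y_4 = 9·1292+4·2889 = 23184
k=5:  x_5 = 9·51841+5·4·23184 = 930249,  y_5 = 9·23184+4·51841 = 416020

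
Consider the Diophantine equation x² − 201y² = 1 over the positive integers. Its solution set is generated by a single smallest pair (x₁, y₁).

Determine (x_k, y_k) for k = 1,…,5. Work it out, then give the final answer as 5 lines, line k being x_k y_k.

d=201: √d = [14; 5,1,1,1,2,…,1,5,28] (ℓ=14, even), read p_13/q_13
k=0  a_k=14  p_k/q_k = 14/1
k=1  a_k=5  p_k/q_k = 71/5
…
k=3  a_k=1  p_k/q_k = 156/11
…
k=6  a_k=1  p_k/q_k = 879/62
…
k=10  a_k=1  p_k/q_k = 33317/2350
…
k=12  a_k=1  p_k/q_k = 91402/6447
k=13  a_k=5  p_k/q_k = 515095/36332
fundamental: x₁=515095, y₁=36332  (since 265322859025 − 201·1320014224 = 1)
(515095+36332√201)^2 = 530645718049 + 37428863080√201
(515095+36332√201)^3 = 546665912276384215 + 38558840456348868√201
(515095+36332√201)^4 = 563169756167477608732801 + 39722931849688611461840√201
(515095+36332√201)^5 = 580171851105627091828167877975 + 40922167162192151801416600732√201

515095 36332
530645718049 37428863080
546665912276384215 38558840456348868
563169756167477608732801 39722931849688611461840
580171851105627091828167877975 40922167162192151801416600732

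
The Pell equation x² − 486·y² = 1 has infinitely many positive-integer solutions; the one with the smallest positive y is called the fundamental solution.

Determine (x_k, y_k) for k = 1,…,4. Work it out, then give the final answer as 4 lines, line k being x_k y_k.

d=486: √d = [22; 22,44] (ℓ=2, even), read p_1/q_1
a_0=22:  p_0=22·1+0=22,  q_0=22·0+1=1
a_1=22:  p_1=22·22+1=485,  q_1=22·1+0=22
(x₁, y₁) = (485, 22);  485² − 486·22² = 1 ✓
k=2:  x_2 = 485·485+486·22·22 = 470449,  y_2 = 485·22+22·485 = 21340
k=3:  x_3 = 485·470449+486·22·21340 = 456335045,  y_3 = 485·21340+22·470449 = 20699778
k=4:  x_4 = 485·456335045+486·22·20699778 = 442644523201,  y_4 = 485·20699778+22·456335045 = 20078763320

485 22
470449 21340
456335045 20699778
442644523201 20078763320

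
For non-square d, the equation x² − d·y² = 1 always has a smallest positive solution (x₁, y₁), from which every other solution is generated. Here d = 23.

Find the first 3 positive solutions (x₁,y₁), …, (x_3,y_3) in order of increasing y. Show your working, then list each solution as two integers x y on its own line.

√23 → a₀=4, period (1,3,1,8); ℓ=4 even so k=3
k=0  a_k=4  p_k/q_k = 4/1
k=1  a_k=1  p_k/q_k = 5/1
k=2  a_k=3  p_k/q_k = 19/4
k=3  a_k=1  p_k/q_k = 24/5
→ (24, 5).  Check: 24²=576, 23·5²=575, difference 1.
n=2: (24,5)∘(24,5) = (24·24+23·5·5, 24·5+5·24) = (1151,240)
n=3: (1151,240)∘(24,5) = (24·1151+23·5·240, 24·240+5·1151) = (55224,11515)

24 5
1151 240
55224 11515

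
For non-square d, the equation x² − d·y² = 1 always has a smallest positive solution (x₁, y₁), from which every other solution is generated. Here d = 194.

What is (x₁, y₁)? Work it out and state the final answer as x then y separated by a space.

√194 = [13; 1,12,1,26, …], period ℓ=4 (even) → k=3
i=0: a=13 ⇒ p=13, q=1
i=1: a=1 ⇒ p=14, q=1
i=2: a=12 ⇒ p=181, q=13
i=3: a=1 ⇒ p=195, q=14
fundamental: x₁=195, y₁=14  (since 38025 − 194·196 = 1)

195 14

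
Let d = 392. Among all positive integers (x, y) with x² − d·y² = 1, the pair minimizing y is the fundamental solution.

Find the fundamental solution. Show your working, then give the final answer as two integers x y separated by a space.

99 5

[19; 1,3,1,38] for √392; ℓ=4 ⇒ convergent index 3
step 0: (19, 1)  from 19·(1,0) + (0,1)
step 1: (20, 1)  from 1·(19,1) + (1,0)
step 2: (79, 4)  from 3·(20,1) + (19,1)
step 3: (99, 5)  from 1·(79,4) + (20,1)
→ (99, 5).  Check: 99²=9801, 392·5²=9800, difference 1.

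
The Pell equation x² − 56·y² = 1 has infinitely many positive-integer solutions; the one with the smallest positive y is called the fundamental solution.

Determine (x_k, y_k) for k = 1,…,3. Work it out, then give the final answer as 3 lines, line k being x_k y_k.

15 2
449 60
13455 1798

√56 = [7; 2,14, …], period ℓ=2 (even) → k=1
i=0: a=7 ⇒ p=7, q=1
i=1: a=2 ⇒ p=15, q=2
(x₁, y₁) = (15, 2);  15² − 56·2² = 1 ✓
k=2:  x_2 = 15·15+56·2·2 = 449,  y_2 = 15·2+2·15 = 60
k=3:  x_3 = 15·449+56·2·60 = 13455,  y_3 = 15·60+2·449 = 1798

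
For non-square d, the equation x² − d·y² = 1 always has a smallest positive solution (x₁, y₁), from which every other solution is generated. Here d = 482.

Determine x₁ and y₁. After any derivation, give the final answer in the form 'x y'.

[21; 1,20,1,42] for √482; ℓ=4 ⇒ convergent index 3
step 0: (21, 1)  from 21·(1,0) + (0,1)
…
step 2: (461, 21)  from 20·(22,1) + (21,1)
step 3: (483, 22)  from 1·(461,21) + (22,1)
(x₁, y₁) = (483, 22);  483² − 482·22² = 1 ✓

483 22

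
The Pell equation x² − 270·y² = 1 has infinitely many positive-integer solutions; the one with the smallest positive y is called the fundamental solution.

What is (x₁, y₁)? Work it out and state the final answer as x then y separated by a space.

5291 322

d=270: √d = [16; 2,3,6,3,2,32] (ℓ=6, even), read p_5/q_5
step 0: (16, 1)  from 16·(1,0) + (0,1)
…
step 3: (723, 44)  from 6·(115,7) + (33,2)
step 4: (2284, 139)  from 3·(723,44) + (115,7)
step 5: (5291, 322)  from 2·(2284,139) + (723,44)
fundamental: x₁=5291, y₁=322  (since 27994681 − 270·103684 = 1)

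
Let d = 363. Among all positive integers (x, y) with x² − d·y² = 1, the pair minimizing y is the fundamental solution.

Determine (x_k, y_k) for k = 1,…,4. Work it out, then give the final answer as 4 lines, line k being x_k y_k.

[19; 19,38] for √363; ℓ=2 ⇒ convergent index 1
k=0  a_k=19  p_k/q_k = 19/1
k=1  a_k=19  p_k/q_k = 362/19
fundamental: x₁=362, y₁=19  (since 131044 − 363·361 = 1)
k=2:  x_2 = 362·362+363·19·19 = 262087,  y_2 = 362·19+19·362 = 13756
k=3:  x_3 = 362·262087+363·19·13756 = 189750626,  y_3 = 362·13756+19·262087 = 9959325
k=4:  x_4 = 362·189750626+363·19·9959325 = 137379191137,  y_4 = 362·9959325+19·189750626 = 7210537544

362 19
262087 13756
189750626 9959325
137379191137 7210537544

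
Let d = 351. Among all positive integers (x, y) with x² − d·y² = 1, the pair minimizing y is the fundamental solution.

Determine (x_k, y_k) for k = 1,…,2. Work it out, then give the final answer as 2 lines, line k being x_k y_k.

62425 3332
7793761249 416000200

√351 → a₀=18, period (1,2,1,3,2,2,2,3,1,2,1,36); ℓ=12 even so k=11
a_0=18:  p_0=18·1+0=18,  q_0=18·0+1=1
…
a_2=2:  p_2=2·19+18=56,  q_2=2·1+1=3
a_3=1:  p_3=1·56+19=75,  q_3=1·3+1=4
…
a_5=2:  p_5=2·281+75=637,  q_5=2·15+4=34
a_6=2:  p_6=2·637+281=1555,  q_6=2·34+15=83
a_7=2:  p_7=2·1555+637=3747,  q_7=2·83+34=200
…
a_10=2:  p_10=2·16543+12796=45882,  q_10=2·883+683=2449
a_11=1:  p_11=1·45882+16543=62425,  q_11=1·2449+883=3332
(x₁, y₁) = (62425, 3332);  62425² − 351·3332² = 1 ✓
n=2: (62425,3332)∘(62425,3332) = (62425·62425+351·3332·3332, 62425·3332+3332·62425) = (7793761249,416000200)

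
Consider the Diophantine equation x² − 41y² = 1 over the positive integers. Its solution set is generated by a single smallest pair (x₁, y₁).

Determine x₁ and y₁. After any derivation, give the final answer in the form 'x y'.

√41 = [6; 2,2,12, …], period ℓ=3 (odd) → k=5
i=0: a=6 ⇒ p=6, q=1
i=1: a=2 ⇒ p=13, q=2
…
i=3: a=12 ⇒ p=397, q=62
i=4: a=2 ⇒ p=826, q=129
i=5: a=2 ⇒ p=2049, q=320
fundamental: x₁=2049, y₁=320  (since 4198401 − 41·102400 = 1)

2049 320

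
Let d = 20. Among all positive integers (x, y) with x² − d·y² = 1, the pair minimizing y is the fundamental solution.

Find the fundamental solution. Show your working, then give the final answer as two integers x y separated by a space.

9 2

d=20: √d = [4; 2,8] (ℓ=2, even), read p_1/q_1
a_0=4:  p_0=4·1+0=4,  q_0=4·0+1=1
a_1=2:  p_1=2·4+1=9,  q_1=2·1+0=2
fundamental: x₁=9, y₁=2  (since 81 − 20·4 = 1)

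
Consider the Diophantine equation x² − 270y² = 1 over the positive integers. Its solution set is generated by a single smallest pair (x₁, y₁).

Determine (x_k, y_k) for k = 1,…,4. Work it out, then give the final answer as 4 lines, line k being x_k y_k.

5291 322
55989361 3407404
592479412811 36057148806
6269617090376641 381556745257688

[16; 2,3,6,3,2,32] for √270; ℓ=6 ⇒ convergent index 5
a_0=16:  p_0=16·1+0=16,  q_0=16·0+1=1
…
a_2=3:  p_2=3·33+16=115,  q_2=3·2+1=7
a_3=6:  p_3=6·115+33=723,  q_3=6·7+2=44
a_4=3:  p_4=3·723+115=2284,  q_4=3·44+7=139
a_5=2:  p_5=2·2284+723=5291,  q_5=2·139+44=322
(x₁, y₁) = (5291, 322);  5291² − 270·322² = 1 ✓
n=2: (5291,322)∘(5291,322) = (5291·5291+270·322·322, 5291·322+322·5291) = (55989361,3407404)
n=3: (55989361,3407404)∘(5291,322) = (5291·55989361+270·322·3407404, 5291·3407404+322·55989361) = (592479412811,36057148806)
n=4: (592479412811,36057148806)∘(5291,322) = (5291·592479412811+270·322·36057148806, 5291·36057148806+322·592479412811) = (6269617090376641,381556745257688)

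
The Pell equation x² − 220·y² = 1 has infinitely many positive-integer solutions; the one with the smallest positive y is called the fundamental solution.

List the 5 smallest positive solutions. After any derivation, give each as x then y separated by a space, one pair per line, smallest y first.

[14; 1,4,1,28] for √220; ℓ=4 ⇒ convergent index 3
k=0  a_k=14  p_k/q_k = 14/1
k=1  a_k=1  p_k/q_k = 15/1
k=2  a_k=4  p_k/q_k = 74/5
k=3  a_k=1  p_k/q_k = 89/6
→ (89, 6).  Check: 89²=7921, 220·6²=7920, difference 1.
(89+6√220)^2 = 15841 + 1068√220
(89+6√220)^3 = 2819609 + 190098√220
(89+6√220)^4 = 501874561 + 33836376√220
(89+6√220)^5 = 89330852249 + 6022684830√220

89 6
15841 1068
2819609 190098
501874561 33836376
89330852249 6022684830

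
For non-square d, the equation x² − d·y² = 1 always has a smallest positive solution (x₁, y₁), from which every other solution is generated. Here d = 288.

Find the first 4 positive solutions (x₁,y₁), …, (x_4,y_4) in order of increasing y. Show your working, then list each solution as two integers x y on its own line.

[16; 1,32] for √288; ℓ=2 ⇒ convergent index 1
a_0=16:  p_0=16·1+0=16,  q_0=16·0+1=1
a_1=1:  p_1=1·16+1=17,  q_1=1·1+0=1
→ (17, 1).  Check: 17²=289, 288·1²=288, difference 1.
k=2:  x_2 = 17·17+288·1·1 = 577,  y_2 = 17·1+1·17 = 34
k=3:  x_3 = 17·577+288·1·34 = 19601,  y_3 = 17·34+1·577 = 1155
k=4:  x_4 = 17·19601+288·1·1155 = 665857,  y_4 = 17·1155+1·19601 = 39236

17 1
577 34
19601 1155
665857 39236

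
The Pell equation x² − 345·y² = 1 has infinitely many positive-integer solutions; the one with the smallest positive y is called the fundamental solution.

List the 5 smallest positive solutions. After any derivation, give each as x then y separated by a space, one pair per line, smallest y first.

d=345: √d = [18; 1,1,2,1,6,1,2,1,1,36] (ℓ=10, even), read p_9/q_9
a_0=18:  p_0=18·1+0=18,  q_0=18·0+1=1
…
a_5=6:  p_5=6·130+93=873,  q_5=6·7+5=47
…
a_7=2:  p_7=2·1003+873=2879,  q_7=2·54+47=155
a_8=1:  p_8=1·2879+1003=3882,  q_8=1·155+54=209
a_9=1:  p_9=1·3882+2879=6761,  q_9=1·209+155=364
→ (6761, 364).  Check: 6761²=45711121, 345·364²=45711120, difference 1.
n=2: (6761,364)∘(6761,364) = (6761·6761+345·364·364, 6761·364+364·6761) = (91422241,4922008)
n=3: (91422241,4922008)∘(6761,364) = (6761·91422241+345·364·4922008, 6761·4922008+364·91422241) = (1236211536041,66555391812)
n=4: (1236211536041,66555391812)∘(6761,364) = (6761·1236211536041+345·364·66555391812, 6761·66555391812+364·1236211536041) = (16716052298924161,899962003159856)
n=5: (16716052298924161,899962003159856)∘(6761,364) = (6761·16716052298924161+345·364·899962003159856, 6761·899962003159856+364·16716052298924161) = (226034457949840969001,12169286140172181020)

6761 364
91422241 4922008
1236211536041 66555391812
16716052298924161 899962003159856
226034457949840969001 12169286140172181020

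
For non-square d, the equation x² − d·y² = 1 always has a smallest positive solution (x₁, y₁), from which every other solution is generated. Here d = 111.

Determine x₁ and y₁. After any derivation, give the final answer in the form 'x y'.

295 28

d=111: √d = [10; 1,1,6,1,1,20] (ℓ=6, even), read p_5/q_5
i=0: a=10 ⇒ p=10, q=1
i=1: a=1 ⇒ p=11, q=1
…
i=3: a=6 ⇒ p=137, q=13
i=4: a=1 ⇒ p=158, q=15
i=5: a=1 ⇒ p=295, q=28
→ (295, 28).  Check: 295²=87025, 111·28²=87024, difference 1.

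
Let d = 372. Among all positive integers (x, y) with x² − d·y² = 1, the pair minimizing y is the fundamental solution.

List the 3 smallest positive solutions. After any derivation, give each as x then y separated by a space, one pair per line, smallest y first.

d=372: √d = [19; 3,2,12,2,3,38] (ℓ=6, even), read p_5/q_5
a_0=19:  p_0=19·1+0=19,  q_0=19·0+1=1
a_1=3:  p_1=3·19+1=58,  q_1=3·1+0=3
…
a_3=12:  p_3=12·135+58=1678,  q_3=12·7+3=87
a_4=2:  p_4=2·1678+135=3491,  q_4=2·87+7=181
a_5=3:  p_5=3·3491+1678=12151,  q_5=3·181+87=630
fundamental: x₁=12151, y₁=630  (since 147646801 − 372·396900 = 1)
k=2:  x_2 = 12151·12151+372·630·630 = 295293601,  y_2 = 12151·630+630·12151 = 15310260
k=3:  x_3 = 12151·295293601+372·630·15310260 = 7176225079351,  y_3 = 12151·15310260+630·295293601 = 372069937890

12151 630
295293601 15310260
7176225079351 372069937890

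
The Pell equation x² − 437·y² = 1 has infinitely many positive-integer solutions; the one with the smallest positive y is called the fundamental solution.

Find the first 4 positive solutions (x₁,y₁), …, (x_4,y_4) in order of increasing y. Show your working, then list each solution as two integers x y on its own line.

√437 = [20; 1,9,2,9,1,40, …], period ℓ=6 (even) → k=5
step 0: (20, 1)  from 20·(1,0) + (0,1)
…
step 4: (4160, 199)  from 9·(439,21) + (209,10)
step 5: (4599, 220)  from 1·(4160,199) + (439,21)
(x₁, y₁) = (4599, 220);  4599² − 437·220² = 1 ✓
(4599+220√437)^2 = 42301601 + 2023560√437
(4599+220√437)^3 = 389090121399 + 18612704660√437
(4599+220√437)^4 = 3578850894326401 + 171199655439120√437

4599 220
42301601 2023560
389090121399 18612704660
3578850894326401 171199655439120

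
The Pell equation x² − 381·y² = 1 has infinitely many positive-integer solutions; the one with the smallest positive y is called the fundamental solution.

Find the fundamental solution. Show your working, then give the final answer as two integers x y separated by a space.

√381 → a₀=19, period (1,1,12,1,1,38); ℓ=6 even so k=5
step 0: (19, 1)  from 19·(1,0) + (0,1)
step 1: (20, 1)  from 1·(19,1) + (1,0)
step 2: (39, 2)  from 1·(20,1) + (19,1)
step 3: (488, 25)  from 12·(39,2) + (20,1)
step 4: (527, 27)  from 1·(488,25) + (39,2)
step 5: (1015, 52)  from 1·(527,27) + (488,25)
fundamental: x₁=1015, y₁=52  (since 1030225 − 381·2704 = 1)

1015 52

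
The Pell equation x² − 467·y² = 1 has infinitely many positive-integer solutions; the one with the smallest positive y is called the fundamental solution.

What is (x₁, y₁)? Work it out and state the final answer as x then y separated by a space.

[21; 1,1,1,1,3,…,1,1,42] for √467; ℓ=14 ⇒ convergent index 13
a_0=21:  p_0=21·1+0=21,  q_0=21·0+1=1
a_1=1:  p_1=1·21+1=22,  q_1=1·1+0=1
a_2=1:  p_2=1·22+21=43,  q_2=1·1+1=2
…
a_7=21:  p_7=21·1275+389=27164,  q_7=21·59+18=1257
…
a_9=3:  p_9=3·82767+27164=275465,  q_9=3·3830+1257=12747
a_10=1:  p_10=1·275465+82767=358232,  q_10=1·12747+3830=16577
…
a_12=1:  p_12=1·633697+358232=991929,  q_12=1·29324+16577=45901
a_13=1:  p_13=1·991929+633697=1625626,  q_13=1·45901+29324=75225
(x₁, y₁) = (1625626, 75225);  1625626² − 467·75225² = 1 ✓

1625626 75225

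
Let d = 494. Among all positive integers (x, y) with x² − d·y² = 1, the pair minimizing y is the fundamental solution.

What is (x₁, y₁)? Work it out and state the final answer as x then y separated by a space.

[22; 4,2,2,1,2,1,2,2,4,44] for √494; ℓ=10 ⇒ convergent index 9
k=0  a_k=22  p_k/q_k = 22/1
k=1  a_k=4  p_k/q_k = 89/4
k=2  a_k=2  p_k/q_k = 200/9
…
k=6  a_k=1  p_k/q_k = 2556/115
k=7  a_k=2  p_k/q_k = 6979/314
k=8  a_k=2  p_k/q_k = 16514/743
k=9  a_k=4  p_k/q_k = 73035/3286
→ (73035, 3286).  Check: 73035²=5334111225, 494·3286²=5334111224, difference 1.

73035 3286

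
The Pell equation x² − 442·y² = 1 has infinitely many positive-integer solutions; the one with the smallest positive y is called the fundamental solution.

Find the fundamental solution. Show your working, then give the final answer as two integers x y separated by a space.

d=442: √d = [21; 42] (ℓ=1, odd), read p_1/q_1
i=0: a=21 ⇒ p=21, q=1
i=1: a=42 ⇒ p=883, q=42
fundamental: x₁=883, y₁=42  (since 779689 − 442·1764 = 1)

883 42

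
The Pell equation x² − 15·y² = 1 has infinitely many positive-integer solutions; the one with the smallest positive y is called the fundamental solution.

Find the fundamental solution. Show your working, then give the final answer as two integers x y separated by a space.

√15 = [3; 1,6, …], period ℓ=2 (even) → k=1
a_0=3:  p_0=3·1+0=3,  q_0=3·0+1=1
a_1=1:  p_1=1·3+1=4,  q_1=1·1+0=1
fundamental: x₁=4, y₁=1  (since 16 − 15·1 = 1)

4 1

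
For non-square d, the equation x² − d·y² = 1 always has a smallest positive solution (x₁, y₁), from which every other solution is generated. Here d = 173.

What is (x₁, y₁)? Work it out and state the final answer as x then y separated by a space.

d=173: √d = [13; 6,1,1,6,26] (ℓ=5, odd), read p_9/q_9
a_0=13:  p_0=13·1+0=13,  q_0=13·0+1=1
…
a_2=1:  p_2=1·79+13=92,  q_2=1·6+1=7
a_3=1:  p_3=1·92+79=171,  q_3=1·7+6=13
a_4=6:  p_4=6·171+92=1118,  q_4=6·13+7=85
…
a_8=1:  p_8=1·205791+176552=382343,  q_8=1·15646+13423=29069
a_9=6:  p_9=6·382343+205791=2499849,  q_9=6·29069+15646=190060
fundamental: x₁=2499849, y₁=190060  (since 6249245022801 − 173·36122803600 = 1)

2499849 190060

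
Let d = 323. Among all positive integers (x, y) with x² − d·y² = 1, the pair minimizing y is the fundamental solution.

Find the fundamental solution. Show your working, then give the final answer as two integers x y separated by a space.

18 1

d=323: √d = [17; 1,34] (ℓ=2, even), read p_1/q_1
a_0=17:  p_0=17·1+0=17,  q_0=17·0+1=1
a_1=1:  p_1=1·17+1=18,  q_1=1·1+0=1
fundamental: x₁=18, y₁=1  (since 324 − 323·1 = 1)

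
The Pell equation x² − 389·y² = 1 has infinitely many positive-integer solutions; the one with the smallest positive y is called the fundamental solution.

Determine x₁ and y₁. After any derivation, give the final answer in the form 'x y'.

√389 = [19; 1,2,1,1,1,1,2,1,38, …], period ℓ=9 (odd) → k=17
step 0: (19, 1)  from 19·(1,0) + (0,1)
…
step 3: (79, 4)  from 1·(59,3) + (20,1)
step 4: (138, 7)  from 1·(79,4) + (59,3)
…
step 8: (1282, 65)  from 1·(927,47) + (355,18)
…
step 12: (202418, 10263)  from 1·(151493,7681) + (50925,2582)
…
step 16: (2376809, 120509)  from 2·(910240,46151) + (556329,28207)
step 17: (3287049, 166660)  from 1·(2376809,120509) + (910240,46151)
→ (3287049, 166660).  Check: 3287049²=10804691128401, 389·166660²=10804691128400, difference 1.

3287049 166660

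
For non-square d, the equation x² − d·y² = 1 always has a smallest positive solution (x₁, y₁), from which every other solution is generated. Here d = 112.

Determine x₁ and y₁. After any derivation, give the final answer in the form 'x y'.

√112 = [10; 1,1,2,1,1,20, …], period ℓ=6 (even) → k=5
i=0: a=10 ⇒ p=10, q=1
i=1: a=1 ⇒ p=11, q=1
…
i=3: a=2 ⇒ p=53, q=5
i=4: a=1 ⇒ p=74, q=7
i=5: a=1 ⇒ p=127, q=12
→ (127, 12).  Check: 127²=16129, 112·12²=16128, difference 1.

127 12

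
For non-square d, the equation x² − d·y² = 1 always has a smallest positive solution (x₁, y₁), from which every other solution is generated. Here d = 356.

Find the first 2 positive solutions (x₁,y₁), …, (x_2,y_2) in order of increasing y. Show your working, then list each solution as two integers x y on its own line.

500001 26500
500002000001 26500053000

d=356: √d = [18; 1,6,1,1,2,…,6,1,36] (ℓ=14, even), read p_13/q_13
a_0=18:  p_0=18·1+0=18,  q_0=18·0+1=1
a_1=1:  p_1=1·18+1=19,  q_1=1·1+0=1
…
a_3=1:  p_3=1·132+19=151,  q_3=1·7+1=8
…
a_5=2:  p_5=2·283+151=717,  q_5=2·15+8=38
a_6=1:  p_6=1·717+283=1000,  q_6=1·38+15=53
…
a_8=1:  p_8=1·8717+1000=9717,  q_8=1·462+53=515
…
a_12=6:  p_12=6·66019+37868=433982,  q_12=6·3499+2007=23001
a_13=1:  p_13=1·433982+66019=500001,  q_13=1·23001+3499=26500
(x₁, y₁) = (500001, 26500);  500001² − 356·26500² = 1 ✓
k=2:  x_2 = 500001·500001+356·26500·26500 = 500002000001,  y_2 = 500001·26500+26500·500001 = 26500053000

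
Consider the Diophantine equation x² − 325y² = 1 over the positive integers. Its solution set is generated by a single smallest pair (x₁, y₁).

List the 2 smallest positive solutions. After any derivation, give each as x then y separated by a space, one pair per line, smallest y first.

√325 → a₀=18, period (36); ℓ=1 odd so k=1
i=0: a=18 ⇒ p=18, q=1
i=1: a=36 ⇒ p=649, q=36
(x₁, y₁) = (649, 36);  649² − 325·36² = 1 ✓
k=2:  x_2 = 649·649+325·36·36 = 842401,  y_2 = 649·36+36·649 = 46728

649 36
842401 46728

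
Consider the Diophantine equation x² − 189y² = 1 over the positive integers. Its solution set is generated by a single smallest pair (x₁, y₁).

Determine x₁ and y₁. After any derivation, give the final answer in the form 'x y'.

[13; 1,2,1,26] for √189; ℓ=4 ⇒ convergent index 3
step 0: (13, 1)  from 13·(1,0) + (0,1)
step 1: (14, 1)  from 1·(13,1) + (1,0)
step 2: (41, 3)  from 2·(14,1) + (13,1)
step 3: (55, 4)  from 1·(41,3) + (14,1)
(x₁, y₁) = (55, 4);  55² − 189·4² = 1 ✓

55 4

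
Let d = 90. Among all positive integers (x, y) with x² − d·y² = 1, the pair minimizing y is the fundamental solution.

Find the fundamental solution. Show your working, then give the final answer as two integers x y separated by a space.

d=90: √d = [9; 2,18] (ℓ=2, even), read p_1/q_1
step 0: (9, 1)  from 9·(1,0) + (0,1)
step 1: (19, 2)  from 2·(9,1) + (1,0)
(x₁, y₁) = (19, 2);  19² − 90·2² = 1 ✓

19 2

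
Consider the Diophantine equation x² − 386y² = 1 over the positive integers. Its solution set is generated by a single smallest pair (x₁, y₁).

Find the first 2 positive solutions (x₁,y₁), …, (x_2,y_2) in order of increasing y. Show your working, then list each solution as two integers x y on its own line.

111555 5678
24889036049 1266818580

[19; 1,1,1,4,1,18,1,4,1,1,1,38] for √386; ℓ=12 ⇒ convergent index 11
step 0: (19, 1)  from 19·(1,0) + (0,1)
step 1: (20, 1)  from 1·(19,1) + (1,0)
…
step 3: (59, 3)  from 1·(39,2) + (20,1)
…
step 6: (6287, 320)  from 18·(334,17) + (275,14)
…
step 10: (72163, 3673)  from 1·(39392,2005) + (32771,1668)
step 11: (111555, 5678)  from 1·(72163,3673) + (39392,2005)
fundamental: x₁=111555, y₁=5678  (since 12444518025 − 386·32239684 = 1)
(111555+5678√386)^2 = 24889036049 + 1266818580√386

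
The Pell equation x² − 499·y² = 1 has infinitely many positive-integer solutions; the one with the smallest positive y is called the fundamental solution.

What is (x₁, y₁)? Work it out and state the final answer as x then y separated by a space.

4490 201

√499 → a₀=22, period (2,1,21,1,2,44); ℓ=6 even so k=5
i=0: a=22 ⇒ p=22, q=1
i=1: a=2 ⇒ p=45, q=2
i=2: a=1 ⇒ p=67, q=3
i=3: a=21 ⇒ p=1452, q=65
i=4: a=1 ⇒ p=1519, q=68
i=5: a=2 ⇒ p=4490, q=201
(x₁, y₁) = (4490, 201);  4490² − 499·201² = 1 ✓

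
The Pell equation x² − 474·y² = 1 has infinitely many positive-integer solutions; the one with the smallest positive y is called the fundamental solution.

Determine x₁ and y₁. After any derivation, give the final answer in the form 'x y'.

193549 8890

√474 = [21; 1,3,2,1,1,…,3,1,42, …], period ℓ=14 (even) → k=13
a_0=21:  p_0=21·1+0=21,  q_0=21·0+1=1
a_1=1:  p_1=1·21+1=22,  q_1=1·1+0=1
…
a_5=1:  p_5=1·283+196=479,  q_5=1·13+9=22
a_6=1:  p_6=1·479+283=762,  q_6=1·22+13=35
…
a_8=1:  p_8=1·5051+762=5813,  q_8=1·232+35=267
…
a_11=2:  p_11=2·16677+10864=44218,  q_11=2·766+499=2031
a_12=3:  p_12=3·44218+16677=149331,  q_12=3·2031+766=6859
a_13=1:  p_13=1·149331+44218=193549,  q_13=1·6859+2031=8890
(x₁, y₁) = (193549, 8890);  193549² − 474·8890² = 1 ✓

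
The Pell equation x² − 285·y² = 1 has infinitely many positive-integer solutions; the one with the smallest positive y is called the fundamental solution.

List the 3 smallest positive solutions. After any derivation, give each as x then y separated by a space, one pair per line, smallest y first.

2431 144
11819521 700128
57466508671 3404022192

[16; 1,7,2,7,1,32] for √285; ℓ=6 ⇒ convergent index 5
i=0: a=16 ⇒ p=16, q=1
…
i=2: a=7 ⇒ p=135, q=8
i=3: a=2 ⇒ p=287, q=17
i=4: a=7 ⇒ p=2144, q=127
i=5: a=1 ⇒ p=2431, q=144
(x₁, y₁) = (2431, 144);  2431² − 285·144² = 1 ✓
k=2:  x_2 = 2431·2431+285·144·144 = 11819521,  y_2 = 2431·144+144·2431 = 700128
k=3:  x_3 = 2431·11819521+285·144·700128 = 57466508671,  y_3 = 2431·700128+144·11819521 = 3404022192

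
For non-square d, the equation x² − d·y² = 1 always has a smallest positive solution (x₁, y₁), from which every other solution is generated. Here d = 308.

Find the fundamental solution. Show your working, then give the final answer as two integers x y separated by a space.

d=308: √d = [17; 1,1,4,1,1,34] (ℓ=6, even), read p_5/q_5
i=0: a=17 ⇒ p=17, q=1
…
i=2: a=1 ⇒ p=35, q=2
…
i=4: a=1 ⇒ p=193, q=11
i=5: a=1 ⇒ p=351, q=20
(x₁, y₁) = (351, 20);  351² − 308·20² = 1 ✓

351 20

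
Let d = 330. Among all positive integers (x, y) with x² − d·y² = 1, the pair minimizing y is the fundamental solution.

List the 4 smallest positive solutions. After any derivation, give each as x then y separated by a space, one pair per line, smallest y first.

d=330: √d = [18; 6,36] (ℓ=2, even), read p_1/q_1
k=0  a_k=18  p_k/q_k = 18/1
k=1  a_k=6  p_k/q_k = 109/6
→ (109, 6).  Check: 109²=11881, 330·6²=11880, difference 1.
k=2:  x_2 = 109·109+330·6·6 = 23761,  y_2 = 109·6+6·109 = 1308
k=3:  x_3 = 109·23761+330·6·1308 = 5179789,  y_3 = 109·1308+6·23761 = 285138
k=4:  x_4 = 109·5179789+330·6·285138 = 1129170241,  y_4 = 109·285138+6·5179789 = 62158776

109 6
23761 1308
5179789 285138
1129170241 62158776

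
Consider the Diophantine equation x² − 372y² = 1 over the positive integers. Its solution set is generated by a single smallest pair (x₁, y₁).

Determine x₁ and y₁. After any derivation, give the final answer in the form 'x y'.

12151 630

d=372: √d = [19; 3,2,12,2,3,38] (ℓ=6, even), read p_5/q_5
k=0  a_k=19  p_k/q_k = 19/1
…
k=2  a_k=2  p_k/q_k = 135/7
…
k=4  a_k=2  p_k/q_k = 3491/181
k=5  a_k=3  p_k/q_k = 12151/630
fundamental: x₁=12151, y₁=630  (since 147646801 − 372·396900 = 1)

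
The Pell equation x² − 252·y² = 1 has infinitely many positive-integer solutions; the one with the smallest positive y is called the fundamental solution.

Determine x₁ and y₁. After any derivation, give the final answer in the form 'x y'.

d=252: √d = [15; 1,6,1,30] (ℓ=4, even), read p_3/q_3
i=0: a=15 ⇒ p=15, q=1
…
i=2: a=6 ⇒ p=111, q=7
i=3: a=1 ⇒ p=127, q=8
→ (127, 8).  Check: 127²=16129, 252·8²=16128, difference 1.

127 8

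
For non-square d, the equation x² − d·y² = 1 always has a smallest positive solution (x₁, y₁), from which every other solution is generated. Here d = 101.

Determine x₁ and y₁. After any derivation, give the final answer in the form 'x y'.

√101 → a₀=10, period (20); ℓ=1 odd so k=1
k=0  a_k=10  p_k/q_k = 10/1
k=1  a_k=20  p_k/q_k = 201/20
fundamental: x₁=201, y₁=20  (since 40401 − 101·400 = 1)

201 20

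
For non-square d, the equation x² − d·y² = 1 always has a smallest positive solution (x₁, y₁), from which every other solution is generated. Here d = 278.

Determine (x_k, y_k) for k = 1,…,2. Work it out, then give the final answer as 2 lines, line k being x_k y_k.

[16; 1,2,16,2,1,32] for √278; ℓ=6 ⇒ convergent index 5
a_0=16:  p_0=16·1+0=16,  q_0=16·0+1=1
…
a_2=2:  p_2=2·17+16=50,  q_2=2·1+1=3
…
a_4=2:  p_4=2·817+50=1684,  q_4=2·49+3=101
a_5=1:  p_5=1·1684+817=2501,  q_5=1·101+49=150
fundamental: x₁=2501, y₁=150  (since 6255001 − 278·22500 = 1)
k=2:  x_2 = 2501·2501+278·150·150 = 12510001,  y_2 = 2501·150+150·2501 = 750300

2501 150
12510001 750300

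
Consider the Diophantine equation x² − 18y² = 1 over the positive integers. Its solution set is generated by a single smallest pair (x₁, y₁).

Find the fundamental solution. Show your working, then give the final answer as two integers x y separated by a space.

d=18: √d = [4; 4,8] (ℓ=2, even), read p_1/q_1
i=0: a=4 ⇒ p=4, q=1
i=1: a=4 ⇒ p=17, q=4
fundamental: x₁=17, y₁=4  (since 289 − 18·16 = 1)

17 4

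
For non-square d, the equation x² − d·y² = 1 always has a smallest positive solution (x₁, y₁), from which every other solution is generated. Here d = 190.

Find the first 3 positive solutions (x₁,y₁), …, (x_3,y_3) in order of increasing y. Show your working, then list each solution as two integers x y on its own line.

52021 3774
5412368881 392654508
563113683064981 40852560317562

[13; 1,3,1,1,1,…,3,1,26] for √190; ℓ=14 ⇒ convergent index 13
i=0: a=13 ⇒ p=13, q=1
i=1: a=1 ⇒ p=14, q=1
i=2: a=3 ⇒ p=55, q=4
i=3: a=1 ⇒ p=69, q=5
i=4: a=1 ⇒ p=124, q=9
i=5: a=1 ⇒ p=193, q=14
i=6: a=2 ⇒ p=510, q=37
i=7: a=2 ⇒ p=1213, q=88
i=8: a=2 ⇒ p=2936, q=213
i=9: a=1 ⇒ p=4149, q=301
i=10: a=1 ⇒ p=7085, q=514
i=11: a=1 ⇒ p=11234, q=815
i=12: a=3 ⇒ p=40787, q=2959
i=13: a=1 ⇒ p=52021, q=3774
→ (52021, 3774).  Check: 52021²=2706184441, 190·3774²=2706184440, difference 1.
(52021+3774√190)^2 = 5412368881 + 392654508√190
(52021+3774√190)^3 = 563113683064981 + 40852560317562√190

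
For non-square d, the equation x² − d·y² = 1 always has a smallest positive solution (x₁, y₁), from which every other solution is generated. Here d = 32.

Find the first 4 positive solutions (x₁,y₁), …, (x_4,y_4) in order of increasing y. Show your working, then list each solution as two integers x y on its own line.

17 3
577 102
19601 3465
665857 117708

√32 = [5; 1,1,1,10, …], period ℓ=4 (even) → k=3
step 0: (5, 1)  from 5·(1,0) + (0,1)
step 1: (6, 1)  from 1·(5,1) + (1,0)
step 2: (11, 2)  from 1·(6,1) + (5,1)
step 3: (17, 3)  from 1·(11,2) + (6,1)
(x₁, y₁) = (17, 3);  17² − 32·3² = 1 ✓
(x_2, y_2) = (17·17 + 32·3·3, 17·3 + 3·17) = (577, 102)
(x_3, y_3) = (17·577 + 32·3·102, 17·102 + 3·577) = (19601, 3465)
(x_4, y_4) = (17·19601 + 32·3·3465, 17·3465 + 3·19601) = (665857, 117708)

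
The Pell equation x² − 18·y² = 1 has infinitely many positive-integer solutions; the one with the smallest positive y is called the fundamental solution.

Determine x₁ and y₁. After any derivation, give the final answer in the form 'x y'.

17 4

d=18: √d = [4; 4,8] (ℓ=2, even), read p_1/q_1
step 0: (4, 1)  from 4·(1,0) + (0,1)
step 1: (17, 4)  from 4·(4,1) + (1,0)
→ (17, 4).  Check: 17²=289, 18·4²=288, difference 1.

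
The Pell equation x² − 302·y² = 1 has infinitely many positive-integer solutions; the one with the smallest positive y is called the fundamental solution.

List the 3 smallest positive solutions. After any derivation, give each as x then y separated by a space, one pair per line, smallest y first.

[17; 2,1,1,1,4,…,1,2,34] for √302; ℓ=16 ⇒ convergent index 15
i=0: a=17 ⇒ p=17, q=1
i=1: a=2 ⇒ p=35, q=2
…
i=5: a=4 ⇒ p=643, q=37
i=6: a=2 ⇒ p=1425, q=82
…
i=8: a=16 ⇒ p=34513, q=1986
…
i=10: a=2 ⇒ p=107675, q=6196
i=11: a=4 ⇒ p=467281, q=26889
…
i=14: a=1 ⇒ p=1617193, q=93059
i=15: a=2 ⇒ p=4276623, q=246092
fundamental: x₁=4276623, y₁=246092  (since 18289504284129 − 302·60561272464 = 1)
k=2:  x_2 = 4276623·4276623+302·246092·246092 = 36579008568257,  y_2 = 4276623·246092+246092·4276623 = 2104885414632
k=3:  x_3 = 4276623·36579008568257+302·246092·2104885414632 = 312869258720405635599,  y_3 = 4276623·2104885414632+246092·36579008568257 = 18003602753159249380

4276623 246092
36579008568257 2104885414632
312869258720405635599 18003602753159249380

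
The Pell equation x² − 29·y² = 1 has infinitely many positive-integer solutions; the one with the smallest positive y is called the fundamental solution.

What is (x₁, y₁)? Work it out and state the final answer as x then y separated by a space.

[5; 2,1,1,2,10] for √29; ℓ=5 ⇒ convergent index 9
a_0=5:  p_0=5·1+0=5,  q_0=5·0+1=1
a_1=2:  p_1=2·5+1=11,  q_1=2·1+0=2
a_2=1:  p_2=1·11+5=16,  q_2=1·2+1=3
a_3=1:  p_3=1·16+11=27,  q_3=1·3+2=5
…
a_5=10:  p_5=10·70+27=727,  q_5=10·13+5=135
…
a_7=1:  p_7=1·1524+727=2251,  q_7=1·283+135=418
a_8=1:  p_8=1·2251+1524=3775,  q_8=1·418+283=701
a_9=2:  p_9=2·3775+2251=9801,  q_9=2·701+418=1820
fundamental: x₁=9801, y₁=1820  (since 96059601 − 29·3312400 = 1)

9801 1820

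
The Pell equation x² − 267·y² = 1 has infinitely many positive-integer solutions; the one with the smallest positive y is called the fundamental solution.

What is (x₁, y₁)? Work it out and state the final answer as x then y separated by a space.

2402 147

d=267: √d = [16; 2,1,15,1,2,32] (ℓ=6, even), read p_5/q_5
k=0  a_k=16  p_k/q_k = 16/1
…
k=2  a_k=1  p_k/q_k = 49/3
…
k=4  a_k=1  p_k/q_k = 817/50
k=5  a_k=2  p_k/q_k = 2402/147
(x₁, y₁) = (2402, 147);  2402² − 267·147² = 1 ✓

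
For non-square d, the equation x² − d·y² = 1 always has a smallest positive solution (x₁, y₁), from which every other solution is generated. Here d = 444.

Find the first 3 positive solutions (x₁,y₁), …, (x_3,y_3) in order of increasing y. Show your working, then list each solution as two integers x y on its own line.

√444 = [21; 14,42, …], period ℓ=2 (even) → k=1
a_0=21:  p_0=21·1+0=21,  q_0=21·0+1=1
a_1=14:  p_1=14·21+1=295,  q_1=14·1+0=14
fundamental: x₁=295, y₁=14  (since 87025 − 444·196 = 1)
(295+14√444)^2 = 174049 + 8260√444
(295+14√444)^3 = 102688615 + 4873386√444

295 14
174049 8260
102688615 4873386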